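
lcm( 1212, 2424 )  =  2424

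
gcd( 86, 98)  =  2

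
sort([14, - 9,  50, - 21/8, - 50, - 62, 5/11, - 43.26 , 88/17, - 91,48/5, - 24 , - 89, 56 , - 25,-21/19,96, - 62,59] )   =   [ - 91, -89, - 62, - 62,- 50,  -  43.26, - 25, - 24 , -9, - 21/8, - 21/19, 5/11, 88/17, 48/5 , 14,50 , 56,  59 , 96]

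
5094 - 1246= 3848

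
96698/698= 138 + 187/349 = 138.54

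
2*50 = 100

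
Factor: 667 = 23^1* 29^1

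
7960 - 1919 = 6041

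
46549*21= 977529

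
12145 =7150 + 4995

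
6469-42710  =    -  36241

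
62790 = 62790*1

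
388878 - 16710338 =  - 16321460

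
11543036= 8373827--3169209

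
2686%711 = 553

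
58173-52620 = 5553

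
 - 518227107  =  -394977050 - 123250057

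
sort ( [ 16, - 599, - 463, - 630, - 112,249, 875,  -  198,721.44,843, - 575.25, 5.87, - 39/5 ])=[  -  630 ,  -  599,-575.25, - 463, - 198,  -  112, - 39/5,5.87,16, 249, 721.44, 843,875 ] 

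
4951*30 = 148530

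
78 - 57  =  21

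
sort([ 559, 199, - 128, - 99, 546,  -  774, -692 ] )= [ - 774,-692, - 128, - 99,  199,546,559]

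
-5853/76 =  - 78 + 75/76 = - 77.01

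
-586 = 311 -897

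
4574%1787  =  1000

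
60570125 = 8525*7105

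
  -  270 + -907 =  - 1177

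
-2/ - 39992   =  1/19996 = 0.00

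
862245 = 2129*405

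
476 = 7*68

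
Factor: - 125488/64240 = - 5^(-1)*23^1*31^1*73^ (-1)=- 713/365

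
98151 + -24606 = 73545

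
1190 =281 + 909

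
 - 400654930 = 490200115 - 890855045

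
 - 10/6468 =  - 1 + 3229/3234=- 0.00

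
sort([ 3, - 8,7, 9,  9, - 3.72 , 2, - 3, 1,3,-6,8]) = [ - 8, - 6, - 3.72, - 3,  1, 2 , 3,3,7, 8,9,9] 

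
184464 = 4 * 46116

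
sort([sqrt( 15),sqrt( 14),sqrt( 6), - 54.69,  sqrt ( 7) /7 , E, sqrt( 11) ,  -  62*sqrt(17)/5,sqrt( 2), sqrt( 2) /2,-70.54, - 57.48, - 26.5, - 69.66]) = [-70.54,-69.66, - 57.48,-54.69, - 62*sqrt( 17 ) /5,-26.5,sqrt(7) /7 , sqrt ( 2)/2 , sqrt( 2), sqrt (6 ),E,sqrt (11), sqrt (14 ), sqrt (15)] 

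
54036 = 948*57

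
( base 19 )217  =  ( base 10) 748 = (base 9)1021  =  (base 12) 524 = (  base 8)1354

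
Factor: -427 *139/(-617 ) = 7^1*61^1*139^1*617^( - 1 ) = 59353/617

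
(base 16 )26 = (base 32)16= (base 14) 2a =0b100110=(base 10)38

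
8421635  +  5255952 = 13677587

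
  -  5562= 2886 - 8448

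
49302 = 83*594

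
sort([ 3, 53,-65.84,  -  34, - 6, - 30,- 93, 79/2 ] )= [-93,-65.84,-34 ,-30, - 6, 3, 79/2,53 ] 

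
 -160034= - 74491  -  85543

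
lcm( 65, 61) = 3965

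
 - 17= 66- 83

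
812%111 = 35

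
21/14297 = 21/14297  =  0.00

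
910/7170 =91/717 =0.13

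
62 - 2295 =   -  2233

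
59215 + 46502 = 105717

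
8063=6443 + 1620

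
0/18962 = 0 =0.00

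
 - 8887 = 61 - 8948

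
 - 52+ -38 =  - 90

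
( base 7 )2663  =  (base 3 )1101222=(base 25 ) 1g0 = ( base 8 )2001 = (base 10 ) 1025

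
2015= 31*65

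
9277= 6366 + 2911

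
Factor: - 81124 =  - 2^2*17^1* 1193^1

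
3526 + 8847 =12373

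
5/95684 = 5/95684  =  0.00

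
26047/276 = 94  +  103/276 = 94.37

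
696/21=232/7 = 33.14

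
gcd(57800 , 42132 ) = 4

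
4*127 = 508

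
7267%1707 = 439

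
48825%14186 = 6267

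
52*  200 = 10400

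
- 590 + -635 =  - 1225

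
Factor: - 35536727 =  - 35536727^1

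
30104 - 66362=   -  36258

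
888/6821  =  888/6821 = 0.13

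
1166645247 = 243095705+923549542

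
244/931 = 244/931 = 0.26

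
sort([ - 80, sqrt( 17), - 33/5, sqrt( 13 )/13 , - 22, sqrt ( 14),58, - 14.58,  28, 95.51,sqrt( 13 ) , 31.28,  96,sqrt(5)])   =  [  -  80, - 22 , - 14.58 ,  -  33/5,  sqrt(13)/13,sqrt( 5), sqrt (13), sqrt( 14), sqrt ( 17),28, 31.28,58, 95.51 , 96] 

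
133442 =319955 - 186513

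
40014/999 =1482/37 = 40.05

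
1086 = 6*181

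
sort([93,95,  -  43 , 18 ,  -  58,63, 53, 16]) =[ - 58, - 43, 16,18,53 , 63,93, 95]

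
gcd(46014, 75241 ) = 1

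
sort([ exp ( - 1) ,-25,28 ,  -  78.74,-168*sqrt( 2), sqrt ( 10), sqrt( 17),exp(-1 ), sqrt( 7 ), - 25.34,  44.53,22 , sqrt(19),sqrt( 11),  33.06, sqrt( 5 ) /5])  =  [ - 168*sqrt( 2) , - 78.74,  -  25.34,  -  25, exp( - 1), exp(-1), sqrt ( 5 )/5, sqrt( 7 ), sqrt( 10),sqrt( 11),  sqrt(17), sqrt( 19),22, 28 , 33.06, 44.53 ]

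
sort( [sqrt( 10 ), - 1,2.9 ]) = [ - 1,2.9,  sqrt( 10)]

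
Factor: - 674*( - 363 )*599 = 146552538 = 2^1*3^1*11^2 *337^1*599^1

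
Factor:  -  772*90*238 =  - 2^4*3^2*5^1*7^1*17^1*193^1= -16536240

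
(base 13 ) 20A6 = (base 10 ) 4530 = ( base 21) A5F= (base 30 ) 510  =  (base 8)10662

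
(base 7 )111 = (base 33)1O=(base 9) 63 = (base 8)71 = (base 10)57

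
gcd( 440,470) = 10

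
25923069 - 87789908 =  - 61866839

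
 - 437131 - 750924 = - 1188055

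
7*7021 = 49147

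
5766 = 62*93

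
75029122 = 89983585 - 14954463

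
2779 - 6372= -3593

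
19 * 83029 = 1577551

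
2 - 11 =-9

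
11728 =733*16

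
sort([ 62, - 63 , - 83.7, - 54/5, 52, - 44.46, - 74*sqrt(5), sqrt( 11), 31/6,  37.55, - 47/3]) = [ - 74*sqrt(5 ), - 83.7,-63 , -44.46 , - 47/3, - 54/5 , sqrt(11 ), 31/6, 37.55, 52, 62]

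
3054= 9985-6931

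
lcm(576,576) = 576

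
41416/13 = 41416/13 = 3185.85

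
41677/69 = 604+1/69 = 604.01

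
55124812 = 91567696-36442884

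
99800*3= 299400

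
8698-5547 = 3151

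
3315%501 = 309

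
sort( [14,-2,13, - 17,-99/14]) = [ - 17, - 99/14,- 2,13,14]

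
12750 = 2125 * 6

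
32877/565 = 32877/565 = 58.19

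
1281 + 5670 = 6951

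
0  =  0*460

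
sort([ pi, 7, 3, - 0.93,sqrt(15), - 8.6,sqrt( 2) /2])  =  [ - 8.6, - 0.93,  sqrt(2) /2, 3,pi,sqrt( 15), 7]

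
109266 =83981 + 25285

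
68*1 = 68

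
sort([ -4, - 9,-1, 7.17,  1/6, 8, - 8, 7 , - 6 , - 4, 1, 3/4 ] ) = [-9, - 8, - 6, -4, - 4, - 1, 1/6, 3/4, 1,7,7.17, 8]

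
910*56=50960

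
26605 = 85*313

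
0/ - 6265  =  0/1=-0.00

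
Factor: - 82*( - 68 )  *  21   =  117096=2^3*3^1 * 7^1*17^1*41^1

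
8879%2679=842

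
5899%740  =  719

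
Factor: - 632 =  - 2^3*79^1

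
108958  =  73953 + 35005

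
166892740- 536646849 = - 369754109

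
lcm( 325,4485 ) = 22425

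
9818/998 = 4909/499 = 9.84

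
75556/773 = 97+575/773 = 97.74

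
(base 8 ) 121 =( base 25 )36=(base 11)74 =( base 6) 213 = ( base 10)81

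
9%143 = 9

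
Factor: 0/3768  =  0 = 0^1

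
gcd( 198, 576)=18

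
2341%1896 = 445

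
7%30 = 7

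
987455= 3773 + 983682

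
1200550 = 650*1847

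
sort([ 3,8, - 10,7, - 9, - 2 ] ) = [ - 10, - 9, - 2,  3,7,8]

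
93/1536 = 31/512 = 0.06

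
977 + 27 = 1004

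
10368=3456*3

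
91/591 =91/591 =0.15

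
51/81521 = 51/81521= 0.00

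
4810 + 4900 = 9710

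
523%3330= 523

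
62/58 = 1 + 2/29 = 1.07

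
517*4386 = 2267562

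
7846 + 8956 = 16802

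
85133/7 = 12161 + 6/7 = 12161.86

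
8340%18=6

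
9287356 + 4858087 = 14145443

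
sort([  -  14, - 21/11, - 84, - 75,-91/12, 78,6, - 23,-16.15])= [ - 84, - 75,-23, - 16.15, - 14, - 91/12,  -  21/11  ,  6, 78]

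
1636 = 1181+455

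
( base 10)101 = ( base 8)145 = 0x65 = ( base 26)3N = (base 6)245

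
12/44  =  3/11=0.27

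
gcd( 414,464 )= 2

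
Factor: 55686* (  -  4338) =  - 2^2 *3^3*241^1*9281^1 = -241565868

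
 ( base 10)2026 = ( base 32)1VA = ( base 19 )5bc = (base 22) 442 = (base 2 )11111101010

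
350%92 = 74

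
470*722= 339340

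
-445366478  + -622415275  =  -1067781753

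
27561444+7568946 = 35130390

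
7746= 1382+6364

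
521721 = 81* 6441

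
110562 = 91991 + 18571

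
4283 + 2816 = 7099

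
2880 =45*64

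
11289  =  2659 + 8630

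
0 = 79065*0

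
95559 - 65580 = 29979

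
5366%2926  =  2440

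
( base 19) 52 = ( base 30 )37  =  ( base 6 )241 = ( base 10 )97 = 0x61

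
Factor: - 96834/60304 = -48417/30152  =  - 2^( - 3)*3^1*3769^(-1) * 16139^1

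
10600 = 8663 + 1937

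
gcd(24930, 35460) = 90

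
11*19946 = 219406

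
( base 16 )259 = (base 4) 21121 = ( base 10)601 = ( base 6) 2441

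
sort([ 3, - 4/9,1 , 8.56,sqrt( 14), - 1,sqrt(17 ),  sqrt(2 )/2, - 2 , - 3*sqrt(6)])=[ - 3*sqrt( 6), - 2, - 1, - 4/9, sqrt( 2) /2,  1, 3, sqrt( 14),sqrt(17),8.56]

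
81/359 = 81/359 = 0.23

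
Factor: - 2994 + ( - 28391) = - 31385  =  -  5^1 * 6277^1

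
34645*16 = 554320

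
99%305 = 99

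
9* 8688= 78192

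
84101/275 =305 + 226/275  =  305.82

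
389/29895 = 389/29895 =0.01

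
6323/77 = 82 + 9/77= 82.12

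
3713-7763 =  - 4050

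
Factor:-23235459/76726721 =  - 3^1*13^1*29^( - 1) * 233^1*2557^1*2645749^( - 1) 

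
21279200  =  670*31760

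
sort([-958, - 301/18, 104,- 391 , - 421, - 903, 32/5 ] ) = [ - 958, - 903, - 421, - 391, - 301/18, 32/5,104] 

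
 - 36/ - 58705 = 36/58705 = 0.00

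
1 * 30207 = 30207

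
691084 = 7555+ 683529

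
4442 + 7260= 11702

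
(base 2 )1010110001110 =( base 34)4QA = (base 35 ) 4HN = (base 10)5518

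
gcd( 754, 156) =26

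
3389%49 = 8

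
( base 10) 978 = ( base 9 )1306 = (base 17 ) 369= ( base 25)1E3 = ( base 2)1111010010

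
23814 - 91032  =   - 67218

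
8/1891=8/1891 = 0.00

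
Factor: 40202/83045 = 2^1*5^( - 1)*17^( - 1 ) * 977^( - 1 )*20101^1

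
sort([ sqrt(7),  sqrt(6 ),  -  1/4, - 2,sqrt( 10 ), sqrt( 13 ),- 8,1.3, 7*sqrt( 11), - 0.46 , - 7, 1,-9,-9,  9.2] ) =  [  -  9, - 9,  -  8,-7, - 2,-0.46, -1/4,1, 1.3, sqrt( 6 ),sqrt(7 ),sqrt( 10),sqrt(13), 9.2,7*sqrt (11 )] 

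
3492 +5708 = 9200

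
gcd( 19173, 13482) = 21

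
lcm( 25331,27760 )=2026480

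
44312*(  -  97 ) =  -4298264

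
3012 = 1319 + 1693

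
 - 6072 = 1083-7155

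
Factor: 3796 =2^2*13^1*73^1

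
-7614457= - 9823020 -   -  2208563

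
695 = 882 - 187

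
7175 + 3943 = 11118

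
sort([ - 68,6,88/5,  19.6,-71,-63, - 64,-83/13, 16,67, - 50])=[ - 71, - 68, - 64, - 63, - 50, - 83/13,6,  16 , 88/5,19.6,67]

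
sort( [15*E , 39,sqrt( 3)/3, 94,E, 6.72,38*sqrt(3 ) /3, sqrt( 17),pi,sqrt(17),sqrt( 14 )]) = [ sqrt (3)/3, E,  pi, sqrt(14), sqrt(17),sqrt( 17), 6.72,38*sqrt(3)/3,39,15*E,94 ]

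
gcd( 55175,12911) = 1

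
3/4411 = 3/4411= 0.00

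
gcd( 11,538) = 1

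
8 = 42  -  34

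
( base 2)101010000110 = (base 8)5206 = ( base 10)2694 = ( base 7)10566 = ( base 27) 3IL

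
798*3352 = 2674896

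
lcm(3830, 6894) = 34470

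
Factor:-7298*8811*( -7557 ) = 485935337646=2^1*3^3*11^2*41^1*89^2*229^1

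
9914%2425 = 214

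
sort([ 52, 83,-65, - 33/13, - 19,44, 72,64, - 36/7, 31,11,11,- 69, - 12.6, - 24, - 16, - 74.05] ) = [ - 74.05, - 69, - 65, - 24,-19, - 16, - 12.6, - 36/7, - 33/13, 11 , 11,31, 44, 52, 64,72, 83 ] 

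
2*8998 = 17996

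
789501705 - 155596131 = 633905574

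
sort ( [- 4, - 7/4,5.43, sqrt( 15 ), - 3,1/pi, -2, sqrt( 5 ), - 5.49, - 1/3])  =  [ - 5.49, - 4,  -  3 , - 2, - 7/4,-1/3,  1/pi,sqrt(5),sqrt(  15 ),5.43 ]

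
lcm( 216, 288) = 864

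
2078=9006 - 6928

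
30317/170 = 30317/170 = 178.34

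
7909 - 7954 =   -  45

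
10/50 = 1/5 = 0.20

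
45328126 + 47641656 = 92969782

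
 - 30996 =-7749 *4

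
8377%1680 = 1657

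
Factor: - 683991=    - 3^3 * 7^2*11^1*47^1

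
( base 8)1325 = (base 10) 725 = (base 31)NC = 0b1011010101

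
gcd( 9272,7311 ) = 1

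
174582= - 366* (-477)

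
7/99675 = 7/99675 = 0.00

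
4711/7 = 673=673.00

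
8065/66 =122 + 13/66= 122.20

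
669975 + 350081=1020056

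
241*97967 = 23610047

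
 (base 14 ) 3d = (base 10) 55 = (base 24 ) 27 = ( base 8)67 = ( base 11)50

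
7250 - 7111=139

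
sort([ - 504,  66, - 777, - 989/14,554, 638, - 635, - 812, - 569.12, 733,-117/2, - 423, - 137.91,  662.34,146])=[-812, - 777, - 635, - 569.12, - 504, - 423, - 137.91, - 989/14, - 117/2, 66,146, 554, 638, 662.34, 733]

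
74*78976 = 5844224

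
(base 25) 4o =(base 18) 6g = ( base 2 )1111100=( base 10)124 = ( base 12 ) a4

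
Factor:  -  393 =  -3^1*131^1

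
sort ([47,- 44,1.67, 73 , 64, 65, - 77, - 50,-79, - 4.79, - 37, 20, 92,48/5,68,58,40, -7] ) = [ - 79, - 77,-50, - 44,-37, -7,-4.79,1.67,48/5,20,40,47,58, 64,65,68,73, 92] 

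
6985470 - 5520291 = 1465179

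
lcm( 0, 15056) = 0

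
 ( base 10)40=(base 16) 28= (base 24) 1g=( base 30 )1A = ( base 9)44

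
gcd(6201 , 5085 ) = 9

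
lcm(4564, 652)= 4564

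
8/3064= 1/383 = 0.00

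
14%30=14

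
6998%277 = 73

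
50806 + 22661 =73467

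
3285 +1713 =4998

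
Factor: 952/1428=2^1*3^ (-1) =2/3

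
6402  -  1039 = 5363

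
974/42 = 487/21 = 23.19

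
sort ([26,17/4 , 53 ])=[17/4,26,  53] 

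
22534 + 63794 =86328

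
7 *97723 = 684061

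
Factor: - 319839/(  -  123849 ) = 3^( - 3 ) * 11^( -1) * 13^1*59^1= 767/297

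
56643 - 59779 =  - 3136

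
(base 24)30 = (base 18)40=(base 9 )80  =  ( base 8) 110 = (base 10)72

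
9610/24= 4805/12   =  400.42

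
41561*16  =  664976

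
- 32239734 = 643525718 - 675765452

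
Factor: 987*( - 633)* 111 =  - 3^3 *7^1*37^1*47^1 * 211^1 = - 69349581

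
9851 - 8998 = 853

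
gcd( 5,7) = 1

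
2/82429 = 2/82429 = 0.00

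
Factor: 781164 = 2^2*3^4*2411^1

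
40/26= 1+7/13=1.54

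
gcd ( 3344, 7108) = 4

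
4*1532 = 6128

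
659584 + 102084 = 761668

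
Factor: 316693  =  13^1* 17^1*1433^1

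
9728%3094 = 446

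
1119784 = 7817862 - 6698078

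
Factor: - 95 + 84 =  -11 = - 11^1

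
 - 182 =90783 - 90965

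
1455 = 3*485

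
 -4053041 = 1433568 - 5486609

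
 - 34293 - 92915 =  - 127208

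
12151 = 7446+4705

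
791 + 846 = 1637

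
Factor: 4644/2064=2^( - 2 )*3^2 = 9/4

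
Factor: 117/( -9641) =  - 3^2 * 13^1 * 31^( -1)*311^(-1 ) 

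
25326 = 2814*9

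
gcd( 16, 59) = 1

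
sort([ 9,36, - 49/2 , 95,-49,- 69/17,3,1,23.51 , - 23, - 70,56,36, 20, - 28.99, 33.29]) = [-70,- 49, - 28.99,-49/2,-23,-69/17,  1, 3,9, 20, 23.51,33.29,36,36, 56, 95 ] 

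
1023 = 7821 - 6798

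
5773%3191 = 2582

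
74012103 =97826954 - 23814851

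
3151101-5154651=  -  2003550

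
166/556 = 83/278 = 0.30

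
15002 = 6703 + 8299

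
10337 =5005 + 5332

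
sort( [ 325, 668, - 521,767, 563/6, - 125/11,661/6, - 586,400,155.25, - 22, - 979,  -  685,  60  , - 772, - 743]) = [-979, - 772, - 743, -685,-586, - 521, - 22, - 125/11,60,563/6, 661/6,  155.25,325 , 400, 668,767]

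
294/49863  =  98/16621  =  0.01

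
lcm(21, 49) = 147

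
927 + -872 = 55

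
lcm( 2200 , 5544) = 138600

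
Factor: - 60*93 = -5580 = - 2^2 * 3^2*5^1 *31^1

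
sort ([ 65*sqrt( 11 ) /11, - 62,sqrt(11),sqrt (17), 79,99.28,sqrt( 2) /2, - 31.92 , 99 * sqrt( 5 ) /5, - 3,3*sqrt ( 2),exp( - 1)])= [ - 62, - 31.92, - 3,exp (-1) , sqrt( 2 )/2,sqrt( 11),sqrt (17),3*sqrt(2),65*sqrt( 11)/11, 99*sqrt(5) /5,79,99.28]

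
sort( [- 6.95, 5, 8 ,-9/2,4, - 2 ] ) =[-6.95,-9/2, - 2, 4,5,  8]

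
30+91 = 121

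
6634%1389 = 1078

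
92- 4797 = -4705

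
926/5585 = 926/5585=0.17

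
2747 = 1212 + 1535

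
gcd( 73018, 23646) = 2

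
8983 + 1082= 10065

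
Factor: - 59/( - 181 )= 59^1*181^ ( - 1 )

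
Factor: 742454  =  2^1*371227^1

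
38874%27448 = 11426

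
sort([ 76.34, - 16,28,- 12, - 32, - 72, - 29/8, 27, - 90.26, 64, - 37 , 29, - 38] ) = [ - 90.26, - 72 , - 38,- 37 ,  -  32, - 16, - 12, - 29/8, 27 , 28, 29, 64, 76.34]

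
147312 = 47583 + 99729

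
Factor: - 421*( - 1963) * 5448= 4502352504 = 2^3*3^1* 13^1 *151^1* 227^1 * 421^1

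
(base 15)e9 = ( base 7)432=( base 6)1003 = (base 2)11011011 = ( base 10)219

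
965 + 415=1380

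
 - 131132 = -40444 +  - 90688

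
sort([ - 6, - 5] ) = [ - 6, - 5 ]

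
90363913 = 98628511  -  8264598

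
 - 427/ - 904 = 427/904 = 0.47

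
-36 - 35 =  - 71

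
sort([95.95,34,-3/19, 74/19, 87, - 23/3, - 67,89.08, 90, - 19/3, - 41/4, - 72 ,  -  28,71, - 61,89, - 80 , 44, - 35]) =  [ - 80, - 72, - 67, - 61, - 35, - 28, - 41/4,-23/3, - 19/3, - 3/19,74/19, 34, 44, 71 , 87, 89, 89.08, 90, 95.95] 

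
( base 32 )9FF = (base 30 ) ANL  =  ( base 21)1109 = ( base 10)9711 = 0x25ef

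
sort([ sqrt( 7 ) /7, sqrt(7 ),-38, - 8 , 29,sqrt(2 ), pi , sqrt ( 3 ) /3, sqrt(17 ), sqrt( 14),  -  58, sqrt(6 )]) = [ -58,-38,-8,sqrt ( 7)/7, sqrt(3 )/3,sqrt(2 ), sqrt( 6 ), sqrt(7), pi,  sqrt(14), sqrt(17),29]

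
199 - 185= 14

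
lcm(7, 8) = 56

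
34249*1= 34249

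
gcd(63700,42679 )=637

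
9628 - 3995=5633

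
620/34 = 310/17 = 18.24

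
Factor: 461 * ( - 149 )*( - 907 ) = 149^1* 461^1 * 907^1 = 62300923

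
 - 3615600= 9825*( - 368)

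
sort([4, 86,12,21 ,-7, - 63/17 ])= [ - 7, - 63/17,4, 12,21,86] 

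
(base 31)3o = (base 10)117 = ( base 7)225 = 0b1110101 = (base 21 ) 5c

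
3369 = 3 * 1123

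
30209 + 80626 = 110835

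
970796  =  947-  - 969849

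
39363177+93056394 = 132419571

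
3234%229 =28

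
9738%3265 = 3208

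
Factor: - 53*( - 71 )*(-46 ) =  - 173098=- 2^1*23^1*53^1*71^1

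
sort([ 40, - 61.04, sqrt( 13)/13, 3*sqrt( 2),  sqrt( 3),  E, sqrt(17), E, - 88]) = [ - 88,-61.04, sqrt(13)/13,sqrt( 3), E, E , sqrt ( 17 ),3*sqrt(2),  40 ] 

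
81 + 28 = 109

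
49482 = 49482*1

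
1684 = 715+969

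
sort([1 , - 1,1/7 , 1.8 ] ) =[ - 1,1/7,1, 1.8 ] 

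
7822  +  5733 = 13555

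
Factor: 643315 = 5^1 * 128663^1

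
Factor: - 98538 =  - 2^1*3^1 * 11^1*1493^1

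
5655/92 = 5655/92 =61.47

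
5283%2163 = 957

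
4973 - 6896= - 1923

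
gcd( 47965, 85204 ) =1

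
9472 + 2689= 12161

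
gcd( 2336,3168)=32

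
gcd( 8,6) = 2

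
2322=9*258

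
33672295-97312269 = -63639974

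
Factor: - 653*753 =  - 491709 = - 3^1 * 251^1*653^1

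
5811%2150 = 1511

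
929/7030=929/7030= 0.13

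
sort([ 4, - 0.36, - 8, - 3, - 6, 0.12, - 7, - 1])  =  [-8, - 7, - 6,  -  3, - 1, - 0.36,0.12,4 ]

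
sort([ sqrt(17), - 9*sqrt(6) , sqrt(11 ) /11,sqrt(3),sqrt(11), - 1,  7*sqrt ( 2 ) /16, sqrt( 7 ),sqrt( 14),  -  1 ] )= [ - 9*sqrt(6 ), - 1 , - 1,  sqrt(11) /11, 7*sqrt( 2) /16, sqrt(3 ),  sqrt(7), sqrt( 11),sqrt(14) , sqrt ( 17)]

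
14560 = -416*( - 35) 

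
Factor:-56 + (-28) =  - 84 = - 2^2 * 3^1* 7^1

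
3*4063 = 12189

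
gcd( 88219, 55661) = 1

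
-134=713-847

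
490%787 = 490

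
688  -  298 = 390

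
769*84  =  64596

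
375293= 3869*97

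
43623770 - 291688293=-248064523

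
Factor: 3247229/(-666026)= -2^ ( - 1)*17^( - 1)*19^( - 1 ) * 997^1*1031^( - 1)*3257^1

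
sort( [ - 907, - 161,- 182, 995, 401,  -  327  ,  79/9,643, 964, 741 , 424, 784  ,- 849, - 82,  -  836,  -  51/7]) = [ - 907, - 849,  -  836, - 327,  -  182, - 161,  -  82, - 51/7 , 79/9,  401, 424, 643, 741,  784,964, 995]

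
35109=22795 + 12314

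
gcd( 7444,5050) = 2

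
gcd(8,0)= 8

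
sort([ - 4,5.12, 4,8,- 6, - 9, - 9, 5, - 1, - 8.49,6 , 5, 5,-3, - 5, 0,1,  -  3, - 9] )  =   [ - 9,  -  9, - 9, - 8.49, - 6, - 5, -4 ,  -  3, - 3, - 1,0, 1,4, 5,5, 5, 5.12,6,8] 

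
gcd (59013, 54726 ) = 3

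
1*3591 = 3591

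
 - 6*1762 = -10572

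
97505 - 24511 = 72994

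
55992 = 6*9332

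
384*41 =15744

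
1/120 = 1/120 = 0.01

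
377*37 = 13949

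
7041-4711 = 2330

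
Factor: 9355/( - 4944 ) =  - 2^ ( - 4 )*3^ ( - 1)*5^1 * 103^( - 1)* 1871^1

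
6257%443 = 55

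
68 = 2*34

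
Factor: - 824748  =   - 2^2*3^1*68729^1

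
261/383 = 261/383 = 0.68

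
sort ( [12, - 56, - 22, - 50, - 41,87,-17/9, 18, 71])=[  -  56, - 50, - 41,-22, - 17/9,  12, 18, 71, 87 ] 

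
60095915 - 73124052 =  - 13028137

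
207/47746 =207/47746 = 0.00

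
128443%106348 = 22095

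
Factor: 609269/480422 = 2^( - 1)*89^ (-1)*2699^( - 1 )* 609269^1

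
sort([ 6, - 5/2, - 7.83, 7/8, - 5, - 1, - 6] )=[ - 7.83, - 6, - 5, - 5/2, - 1, 7/8, 6]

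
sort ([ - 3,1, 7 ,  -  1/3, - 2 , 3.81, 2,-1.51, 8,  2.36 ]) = [ - 3, - 2, - 1.51, - 1/3, 1, 2, 2.36, 3.81, 7,8]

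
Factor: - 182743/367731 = -3^ ( - 2)*7^(-1)*11^1 *13^(  -  1 ) * 37^1=- 407/819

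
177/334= 177/334 = 0.53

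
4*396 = 1584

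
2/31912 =1/15956= 0.00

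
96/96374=48/48187 = 0.00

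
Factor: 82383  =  3^1*7^1*3923^1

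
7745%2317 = 794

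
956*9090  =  8690040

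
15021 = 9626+5395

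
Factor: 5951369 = 191^1*31159^1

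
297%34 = 25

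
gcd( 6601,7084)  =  161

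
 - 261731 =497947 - 759678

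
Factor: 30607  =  127^1*241^1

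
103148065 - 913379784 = -810231719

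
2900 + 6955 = 9855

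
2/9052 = 1/4526 = 0.00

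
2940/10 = 294 = 294.00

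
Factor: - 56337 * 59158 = -2^1*3^1*11^1*89^1*211^1*2689^1 = - 3332784246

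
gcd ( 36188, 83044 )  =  4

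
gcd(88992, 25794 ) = 18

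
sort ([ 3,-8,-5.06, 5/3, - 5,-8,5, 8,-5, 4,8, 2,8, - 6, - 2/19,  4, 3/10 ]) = [-8, - 8, - 6, - 5.06,-5,-5 ,-2/19 , 3/10,5/3,2,3,4,4,5, 8,8,  8]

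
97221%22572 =6933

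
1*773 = 773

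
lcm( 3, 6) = 6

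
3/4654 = 3/4654=0.00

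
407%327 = 80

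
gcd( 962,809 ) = 1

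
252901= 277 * 913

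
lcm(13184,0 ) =0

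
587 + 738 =1325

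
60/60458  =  30/30229 = 0.00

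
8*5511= 44088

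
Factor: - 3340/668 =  - 5^1 = - 5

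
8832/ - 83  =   - 107+49/83 = - 106.41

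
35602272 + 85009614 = 120611886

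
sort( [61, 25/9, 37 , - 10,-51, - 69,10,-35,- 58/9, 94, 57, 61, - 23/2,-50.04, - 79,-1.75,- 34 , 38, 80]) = [-79,-69,-51 , - 50.04, - 35,-34, - 23/2, - 10,-58/9, - 1.75,25/9,10, 37,38, 57, 61, 61, 80, 94] 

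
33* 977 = 32241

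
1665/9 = 185= 185.00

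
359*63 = 22617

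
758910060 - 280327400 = 478582660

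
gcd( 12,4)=4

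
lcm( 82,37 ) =3034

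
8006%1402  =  996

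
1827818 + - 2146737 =-318919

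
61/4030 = 61/4030 = 0.02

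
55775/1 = 55775 = 55775.00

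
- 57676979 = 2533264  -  60210243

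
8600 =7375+1225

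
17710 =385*46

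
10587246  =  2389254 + 8197992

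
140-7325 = -7185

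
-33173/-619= 53 + 366/619= 53.59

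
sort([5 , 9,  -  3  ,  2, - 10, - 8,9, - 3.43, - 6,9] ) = [ - 10, - 8, - 6, - 3.43 , - 3,  2, 5,9,9,9 ] 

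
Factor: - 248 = -2^3*31^1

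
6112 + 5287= 11399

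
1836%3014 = 1836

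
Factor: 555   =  3^1*5^1*  37^1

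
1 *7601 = 7601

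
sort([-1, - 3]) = [-3, - 1]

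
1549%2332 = 1549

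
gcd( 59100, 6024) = 12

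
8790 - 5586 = 3204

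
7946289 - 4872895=3073394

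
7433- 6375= 1058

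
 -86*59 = -5074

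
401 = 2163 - 1762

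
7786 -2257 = 5529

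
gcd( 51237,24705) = 9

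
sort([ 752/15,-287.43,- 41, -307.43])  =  [ - 307.43,-287.43, - 41,  752/15]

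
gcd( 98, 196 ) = 98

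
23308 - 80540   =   - 57232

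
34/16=2 + 1/8= 2.12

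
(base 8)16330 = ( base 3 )101010111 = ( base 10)7384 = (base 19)118c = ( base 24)cjg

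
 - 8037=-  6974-1063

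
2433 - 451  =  1982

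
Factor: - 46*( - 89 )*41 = 2^1 * 23^1 * 41^1 *89^1  =  167854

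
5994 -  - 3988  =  9982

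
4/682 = 2/341 = 0.01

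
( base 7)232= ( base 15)81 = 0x79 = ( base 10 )121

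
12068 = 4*3017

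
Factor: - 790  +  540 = - 250 =-2^1*5^3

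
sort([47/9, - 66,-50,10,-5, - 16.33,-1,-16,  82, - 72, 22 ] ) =[-72,-66, - 50 , -16.33, - 16, - 5, - 1,47/9,10,  22 , 82]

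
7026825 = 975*7207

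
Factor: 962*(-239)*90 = -20692620  =  - 2^2 * 3^2*5^1 * 13^1*37^1*239^1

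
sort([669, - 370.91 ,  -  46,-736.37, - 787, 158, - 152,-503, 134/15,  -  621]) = [ - 787,-736.37, - 621, - 503,  -  370.91, - 152, - 46, 134/15, 158, 669 ]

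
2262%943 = 376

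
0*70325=0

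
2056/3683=2056/3683 = 0.56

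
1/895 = 1/895 = 0.00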